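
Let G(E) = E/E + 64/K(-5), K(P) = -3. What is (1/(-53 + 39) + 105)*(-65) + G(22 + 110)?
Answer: -287309/42 ≈ -6840.7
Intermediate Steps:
G(E) = -61/3 (G(E) = E/E + 64/(-3) = 1 + 64*(-1/3) = 1 - 64/3 = -61/3)
(1/(-53 + 39) + 105)*(-65) + G(22 + 110) = (1/(-53 + 39) + 105)*(-65) - 61/3 = (1/(-14) + 105)*(-65) - 61/3 = (-1/14 + 105)*(-65) - 61/3 = (1469/14)*(-65) - 61/3 = -95485/14 - 61/3 = -287309/42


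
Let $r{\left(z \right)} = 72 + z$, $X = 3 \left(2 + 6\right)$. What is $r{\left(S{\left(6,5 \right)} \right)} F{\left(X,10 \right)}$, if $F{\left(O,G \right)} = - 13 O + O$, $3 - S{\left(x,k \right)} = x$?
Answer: $-19872$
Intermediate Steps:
$S{\left(x,k \right)} = 3 - x$
$X = 24$ ($X = 3 \cdot 8 = 24$)
$F{\left(O,G \right)} = - 12 O$
$r{\left(S{\left(6,5 \right)} \right)} F{\left(X,10 \right)} = \left(72 + \left(3 - 6\right)\right) \left(\left(-12\right) 24\right) = \left(72 + \left(3 - 6\right)\right) \left(-288\right) = \left(72 - 3\right) \left(-288\right) = 69 \left(-288\right) = -19872$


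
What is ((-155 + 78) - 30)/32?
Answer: -107/32 ≈ -3.3438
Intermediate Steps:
((-155 + 78) - 30)/32 = (-77 - 30)*(1/32) = -107*1/32 = -107/32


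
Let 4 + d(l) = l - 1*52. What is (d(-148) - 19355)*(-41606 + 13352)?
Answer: 552619986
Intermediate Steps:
d(l) = -56 + l (d(l) = -4 + (l - 1*52) = -4 + (l - 52) = -4 + (-52 + l) = -56 + l)
(d(-148) - 19355)*(-41606 + 13352) = ((-56 - 148) - 19355)*(-41606 + 13352) = (-204 - 19355)*(-28254) = -19559*(-28254) = 552619986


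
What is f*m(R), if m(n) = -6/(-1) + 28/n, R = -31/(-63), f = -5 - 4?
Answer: -17550/31 ≈ -566.13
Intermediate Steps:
f = -9
R = 31/63 (R = -31*(-1/63) = 31/63 ≈ 0.49206)
m(n) = 6 + 28/n (m(n) = -6*(-1) + 28/n = 6 + 28/n)
f*m(R) = -9*(6 + 28/(31/63)) = -9*(6 + 28*(63/31)) = -9*(6 + 1764/31) = -9*1950/31 = -17550/31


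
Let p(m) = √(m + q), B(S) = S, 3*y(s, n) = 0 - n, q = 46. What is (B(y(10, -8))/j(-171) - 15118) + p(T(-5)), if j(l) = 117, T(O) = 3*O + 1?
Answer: -5306410/351 + 4*√2 ≈ -15112.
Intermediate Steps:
y(s, n) = -n/3 (y(s, n) = (0 - n)/3 = (-n)/3 = -n/3)
T(O) = 1 + 3*O
p(m) = √(46 + m) (p(m) = √(m + 46) = √(46 + m))
(B(y(10, -8))/j(-171) - 15118) + p(T(-5)) = (-⅓*(-8)/117 - 15118) + √(46 + (1 + 3*(-5))) = ((8/3)*(1/117) - 15118) + √(46 + (1 - 15)) = (8/351 - 15118) + √(46 - 14) = -5306410/351 + √32 = -5306410/351 + 4*√2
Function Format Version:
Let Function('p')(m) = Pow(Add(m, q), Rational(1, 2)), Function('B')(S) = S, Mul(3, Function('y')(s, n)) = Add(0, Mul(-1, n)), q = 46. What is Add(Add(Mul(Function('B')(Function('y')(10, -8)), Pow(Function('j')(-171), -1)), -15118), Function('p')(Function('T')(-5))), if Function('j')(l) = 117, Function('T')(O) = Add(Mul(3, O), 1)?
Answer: Add(Rational(-5306410, 351), Mul(4, Pow(2, Rational(1, 2)))) ≈ -15112.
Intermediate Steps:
Function('y')(s, n) = Mul(Rational(-1, 3), n) (Function('y')(s, n) = Mul(Rational(1, 3), Add(0, Mul(-1, n))) = Mul(Rational(1, 3), Mul(-1, n)) = Mul(Rational(-1, 3), n))
Function('T')(O) = Add(1, Mul(3, O))
Function('p')(m) = Pow(Add(46, m), Rational(1, 2)) (Function('p')(m) = Pow(Add(m, 46), Rational(1, 2)) = Pow(Add(46, m), Rational(1, 2)))
Add(Add(Mul(Function('B')(Function('y')(10, -8)), Pow(Function('j')(-171), -1)), -15118), Function('p')(Function('T')(-5))) = Add(Add(Mul(Mul(Rational(-1, 3), -8), Pow(117, -1)), -15118), Pow(Add(46, Add(1, Mul(3, -5))), Rational(1, 2))) = Add(Add(Mul(Rational(8, 3), Rational(1, 117)), -15118), Pow(Add(46, Add(1, -15)), Rational(1, 2))) = Add(Add(Rational(8, 351), -15118), Pow(Add(46, -14), Rational(1, 2))) = Add(Rational(-5306410, 351), Pow(32, Rational(1, 2))) = Add(Rational(-5306410, 351), Mul(4, Pow(2, Rational(1, 2))))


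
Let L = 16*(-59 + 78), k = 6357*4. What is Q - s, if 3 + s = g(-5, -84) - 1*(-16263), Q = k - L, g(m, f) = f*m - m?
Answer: 8439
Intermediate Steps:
g(m, f) = -m + f*m
k = 25428
L = 304 (L = 16*19 = 304)
Q = 25124 (Q = 25428 - 1*304 = 25428 - 304 = 25124)
s = 16685 (s = -3 + (-5*(-1 - 84) - 1*(-16263)) = -3 + (-5*(-85) + 16263) = -3 + (425 + 16263) = -3 + 16688 = 16685)
Q - s = 25124 - 1*16685 = 25124 - 16685 = 8439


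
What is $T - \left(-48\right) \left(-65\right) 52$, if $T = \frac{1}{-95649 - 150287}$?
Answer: $- \frac{39900656641}{245936} \approx -1.6224 \cdot 10^{5}$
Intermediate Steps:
$T = - \frac{1}{245936}$ ($T = \frac{1}{-95649 - 150287} = \frac{1}{-245936} = - \frac{1}{245936} \approx -4.0661 \cdot 10^{-6}$)
$T - \left(-48\right) \left(-65\right) 52 = - \frac{1}{245936} - \left(-48\right) \left(-65\right) 52 = - \frac{1}{245936} - 3120 \cdot 52 = - \frac{1}{245936} - 162240 = - \frac{39900656641}{245936}$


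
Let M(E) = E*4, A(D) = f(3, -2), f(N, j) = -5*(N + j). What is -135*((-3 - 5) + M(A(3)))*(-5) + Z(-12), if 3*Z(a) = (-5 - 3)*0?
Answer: -18900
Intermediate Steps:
Z(a) = 0 (Z(a) = ((-5 - 3)*0)/3 = (-8*0)/3 = (1/3)*0 = 0)
f(N, j) = -5*N - 5*j
A(D) = -5 (A(D) = -5*3 - 5*(-2) = -15 + 10 = -5)
M(E) = 4*E
-135*((-3 - 5) + M(A(3)))*(-5) + Z(-12) = -135*((-3 - 5) + 4*(-5))*(-5) + 0 = -135*(-8 - 20)*(-5) + 0 = -(-3780)*(-5) + 0 = -135*140 + 0 = -18900 + 0 = -18900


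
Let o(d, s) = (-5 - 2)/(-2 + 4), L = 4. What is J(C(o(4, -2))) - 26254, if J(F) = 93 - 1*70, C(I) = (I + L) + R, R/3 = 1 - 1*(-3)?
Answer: -26231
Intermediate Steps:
R = 12 (R = 3*(1 - 1*(-3)) = 3*(1 + 3) = 3*4 = 12)
o(d, s) = -7/2
C(I) = 16 + I (C(I) = (I + 4) + 12 = (4 + I) + 12 = 16 + I)
J(F) = 23 (J(F) = 93 - 70 = 23)
J(C(o(4, -2))) - 26254 = 23 - 26254 = -26231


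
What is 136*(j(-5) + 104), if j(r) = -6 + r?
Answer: 12648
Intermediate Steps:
136*(j(-5) + 104) = 136*((-6 - 5) + 104) = 136*(-11 + 104) = 136*93 = 12648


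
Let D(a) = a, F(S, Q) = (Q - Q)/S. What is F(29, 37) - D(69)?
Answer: -69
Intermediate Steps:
F(S, Q) = 0 (F(S, Q) = 0/S = 0)
F(29, 37) - D(69) = 0 - 1*69 = 0 - 69 = -69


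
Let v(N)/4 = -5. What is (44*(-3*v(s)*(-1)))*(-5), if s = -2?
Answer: 13200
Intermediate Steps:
v(N) = -20 (v(N) = 4*(-5) = -20)
(44*(-3*v(s)*(-1)))*(-5) = (44*(-3*(-20)*(-1)))*(-5) = (44*(60*(-1)))*(-5) = (44*(-60))*(-5) = -2640*(-5) = 13200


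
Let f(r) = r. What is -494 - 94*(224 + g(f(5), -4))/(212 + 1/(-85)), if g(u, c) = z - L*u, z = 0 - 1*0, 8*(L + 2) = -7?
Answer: -43224009/72076 ≈ -599.70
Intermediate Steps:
L = -23/8 (L = -2 + (⅛)*(-7) = -2 - 7/8 = -23/8 ≈ -2.8750)
z = 0 (z = 0 + 0 = 0)
g(u, c) = 23*u/8 (g(u, c) = 0 - (-23)*u/8 = 0 + 23*u/8 = 23*u/8)
-494 - 94*(224 + g(f(5), -4))/(212 + 1/(-85)) = -494 - 94*(224 + (23/8)*5)/(212 + 1/(-85)) = -494 - 94*(224 + 115/8)/(212 - 1/85) = -494 - 89629/(4*18019/85) = -494 - 89629*85/(4*18019) = -494 - 94*162095/144152 = -494 - 7618465/72076 = -43224009/72076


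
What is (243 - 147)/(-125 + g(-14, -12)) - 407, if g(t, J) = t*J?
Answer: -17405/43 ≈ -404.77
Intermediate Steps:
g(t, J) = J*t
(243 - 147)/(-125 + g(-14, -12)) - 407 = (243 - 147)/(-125 - 12*(-14)) - 407 = 96/(-125 + 168) - 407 = 96/43 - 407 = -17405/43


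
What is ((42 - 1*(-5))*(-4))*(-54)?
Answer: 10152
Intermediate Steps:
((42 - 1*(-5))*(-4))*(-54) = ((42 + 5)*(-4))*(-54) = (47*(-4))*(-54) = -188*(-54) = 10152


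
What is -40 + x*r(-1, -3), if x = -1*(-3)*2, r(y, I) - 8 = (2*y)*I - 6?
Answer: 8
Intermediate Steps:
r(y, I) = 2 + 2*I*y (r(y, I) = 8 + ((2*y)*I - 6) = 8 + (2*I*y - 6) = 8 + (-6 + 2*I*y) = 2 + 2*I*y)
x = 6 (x = 3*2 = 6)
-40 + x*r(-1, -3) = -40 + 6*(2 + 2*(-3)*(-1)) = -40 + 6*(2 + 6) = -40 + 6*8 = -40 + 48 = 8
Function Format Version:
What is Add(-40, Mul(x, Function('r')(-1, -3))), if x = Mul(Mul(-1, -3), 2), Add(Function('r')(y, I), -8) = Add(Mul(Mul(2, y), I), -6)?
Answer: 8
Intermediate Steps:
Function('r')(y, I) = Add(2, Mul(2, I, y)) (Function('r')(y, I) = Add(8, Add(Mul(Mul(2, y), I), -6)) = Add(8, Add(Mul(2, I, y), -6)) = Add(8, Add(-6, Mul(2, I, y))) = Add(2, Mul(2, I, y)))
x = 6 (x = Mul(3, 2) = 6)
Add(-40, Mul(x, Function('r')(-1, -3))) = Add(-40, Mul(6, Add(2, Mul(2, -3, -1)))) = Add(-40, Mul(6, Add(2, 6))) = Add(-40, Mul(6, 8)) = Add(-40, 48) = 8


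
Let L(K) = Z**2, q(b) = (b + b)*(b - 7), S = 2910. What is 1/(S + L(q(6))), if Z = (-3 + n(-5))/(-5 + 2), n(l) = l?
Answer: 9/26254 ≈ 0.00034280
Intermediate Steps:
q(b) = 2*b*(-7 + b) (q(b) = (2*b)*(-7 + b) = 2*b*(-7 + b))
Z = 8/3 (Z = (-3 - 5)/(-5 + 2) = -8/(-3) = -8*(-1/3) = 8/3 ≈ 2.6667)
L(K) = 64/9 (L(K) = (8/3)**2 = 64/9)
1/(S + L(q(6))) = 1/(2910 + 64/9) = 1/(26254/9) = 9/26254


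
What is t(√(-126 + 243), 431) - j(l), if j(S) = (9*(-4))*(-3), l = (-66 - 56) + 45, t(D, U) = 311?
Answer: 203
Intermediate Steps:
l = -77 (l = -122 + 45 = -77)
j(S) = 108 (j(S) = -36*(-3) = 108)
t(√(-126 + 243), 431) - j(l) = 311 - 1*108 = 311 - 108 = 203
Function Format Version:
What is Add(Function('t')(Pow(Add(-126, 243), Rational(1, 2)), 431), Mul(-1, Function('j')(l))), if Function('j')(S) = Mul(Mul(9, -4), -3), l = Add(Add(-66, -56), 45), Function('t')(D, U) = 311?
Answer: 203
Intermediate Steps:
l = -77 (l = Add(-122, 45) = -77)
Function('j')(S) = 108 (Function('j')(S) = Mul(-36, -3) = 108)
Add(Function('t')(Pow(Add(-126, 243), Rational(1, 2)), 431), Mul(-1, Function('j')(l))) = Add(311, Mul(-1, 108)) = Add(311, -108) = 203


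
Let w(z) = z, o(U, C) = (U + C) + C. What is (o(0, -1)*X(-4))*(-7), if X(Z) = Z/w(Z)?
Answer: 14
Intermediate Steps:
o(U, C) = U + 2*C (o(U, C) = (C + U) + C = U + 2*C)
X(Z) = 1 (X(Z) = Z/Z = 1)
(o(0, -1)*X(-4))*(-7) = ((0 + 2*(-1))*1)*(-7) = ((0 - 2)*1)*(-7) = -2*1*(-7) = -2*(-7) = 14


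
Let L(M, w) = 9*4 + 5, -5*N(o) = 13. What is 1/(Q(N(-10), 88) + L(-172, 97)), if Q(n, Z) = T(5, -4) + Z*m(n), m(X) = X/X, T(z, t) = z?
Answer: 1/134 ≈ 0.0074627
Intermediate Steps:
N(o) = -13/5 (N(o) = -⅕*13 = -13/5)
m(X) = 1
L(M, w) = 41 (L(M, w) = 36 + 5 = 41)
Q(n, Z) = 5 + Z (Q(n, Z) = 5 + Z*1 = 5 + Z)
1/(Q(N(-10), 88) + L(-172, 97)) = 1/((5 + 88) + 41) = 1/(93 + 41) = 1/134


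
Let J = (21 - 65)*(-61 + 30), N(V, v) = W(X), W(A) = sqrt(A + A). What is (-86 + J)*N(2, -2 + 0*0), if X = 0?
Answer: 0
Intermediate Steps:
W(A) = sqrt(2)*sqrt(A) (W(A) = sqrt(2*A) = sqrt(2)*sqrt(A))
N(V, v) = 0 (N(V, v) = sqrt(2)*sqrt(0) = sqrt(2)*0 = 0)
J = 1364 (J = -44*(-31) = 1364)
(-86 + J)*N(2, -2 + 0*0) = (-86 + 1364)*0 = 1278*0 = 0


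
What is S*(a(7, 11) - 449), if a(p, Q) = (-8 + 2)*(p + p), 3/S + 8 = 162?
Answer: -1599/154 ≈ -10.383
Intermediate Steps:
S = 3/154 (S = 3/(-8 + 162) = 3/154 ≈ 0.019481)
a(p, Q) = -12*p
S*(a(7, 11) - 449) = 3*(-12*7 - 449)/154 = 3*(-84 - 449)/154 = (3/154)*(-533) = -1599/154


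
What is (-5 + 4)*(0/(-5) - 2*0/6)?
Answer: 0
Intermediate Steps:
(-5 + 4)*(0/(-5) - 2*0/6) = -(0*(-⅕) + 0*(⅙)) = -(0 + 0) = -1*0 = 0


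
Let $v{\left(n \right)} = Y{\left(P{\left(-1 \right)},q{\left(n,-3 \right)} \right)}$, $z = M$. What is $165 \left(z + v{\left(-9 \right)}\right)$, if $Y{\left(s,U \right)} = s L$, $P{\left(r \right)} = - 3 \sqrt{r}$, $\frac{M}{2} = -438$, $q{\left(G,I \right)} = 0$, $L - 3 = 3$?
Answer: $-144540 - 2970 i \approx -1.4454 \cdot 10^{5} - 2970.0 i$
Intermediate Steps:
$L = 6$ ($L = 3 + 3 = 6$)
$M = -876$ ($M = 2 \left(-438\right) = -876$)
$z = -876$
$Y{\left(s,U \right)} = 6 s$ ($Y{\left(s,U \right)} = s 6 = 6 s$)
$v{\left(n \right)} = - 18 i$ ($v{\left(n \right)} = 6 \left(- 3 \sqrt{-1}\right) = 6 \left(- 3 i\right) = - 18 i$)
$165 \left(z + v{\left(-9 \right)}\right) = 165 \left(-876 - 18 i\right) = -144540 - 2970 i$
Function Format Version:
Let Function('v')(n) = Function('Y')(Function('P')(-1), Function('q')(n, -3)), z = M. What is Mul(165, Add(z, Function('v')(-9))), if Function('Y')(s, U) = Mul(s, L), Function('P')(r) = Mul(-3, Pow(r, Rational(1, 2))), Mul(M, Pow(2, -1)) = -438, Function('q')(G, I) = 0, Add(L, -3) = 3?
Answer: Add(-144540, Mul(-2970, I)) ≈ Add(-1.4454e+5, Mul(-2970.0, I))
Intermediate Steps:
L = 6 (L = Add(3, 3) = 6)
M = -876 (M = Mul(2, -438) = -876)
z = -876
Function('Y')(s, U) = Mul(6, s) (Function('Y')(s, U) = Mul(s, 6) = Mul(6, s))
Function('v')(n) = Mul(-18, I) (Function('v')(n) = Mul(6, Mul(-3, Pow(-1, Rational(1, 2)))) = Mul(6, Mul(-3, I)) = Mul(-18, I))
Mul(165, Add(z, Function('v')(-9))) = Mul(165, Add(-876, Mul(-18, I))) = Add(-144540, Mul(-2970, I))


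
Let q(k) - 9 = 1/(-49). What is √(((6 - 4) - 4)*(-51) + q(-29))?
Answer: √5438/7 ≈ 10.535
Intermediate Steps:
q(k) = 440/49 (q(k) = 9 + 1/(-49) = 9 - 1/49 = 440/49)
√(((6 - 4) - 4)*(-51) + q(-29)) = √(((6 - 4) - 4)*(-51) + 440/49) = √((2 - 4)*(-51) + 440/49) = √(-2*(-51) + 440/49) = √(102 + 440/49) = √(5438/49) = √5438/7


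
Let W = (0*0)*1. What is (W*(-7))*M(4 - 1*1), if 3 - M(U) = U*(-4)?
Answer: 0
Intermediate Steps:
M(U) = 3 + 4*U (M(U) = 3 - U*(-4) = 3 - (-4)*U = 3 + 4*U)
W = 0 (W = 0*1 = 0)
(W*(-7))*M(4 - 1*1) = (0*(-7))*(3 + 4*(4 - 1*1)) = 0*(3 + 4*(4 - 1)) = 0*(3 + 4*3) = 0*(3 + 12) = 0*15 = 0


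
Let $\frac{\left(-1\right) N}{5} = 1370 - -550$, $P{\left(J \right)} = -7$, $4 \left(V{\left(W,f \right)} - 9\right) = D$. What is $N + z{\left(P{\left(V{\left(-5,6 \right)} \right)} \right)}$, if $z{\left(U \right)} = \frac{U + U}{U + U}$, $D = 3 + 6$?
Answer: $-9599$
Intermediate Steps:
$D = 9$
$V{\left(W,f \right)} = \frac{45}{4}$ ($V{\left(W,f \right)} = 9 + \frac{1}{4} \cdot 9 = 9 + \frac{9}{4} = \frac{45}{4}$)
$z{\left(U \right)} = 1$ ($z{\left(U \right)} = \frac{2 U}{2 U} = 2 U \frac{1}{2 U} = 1$)
$N = -9600$ ($N = - 5 \left(1370 - -550\right) = - 5 \left(1370 + 550\right) = \left(-5\right) 1920 = -9600$)
$N + z{\left(P{\left(V{\left(-5,6 \right)} \right)} \right)} = -9600 + 1 = -9599$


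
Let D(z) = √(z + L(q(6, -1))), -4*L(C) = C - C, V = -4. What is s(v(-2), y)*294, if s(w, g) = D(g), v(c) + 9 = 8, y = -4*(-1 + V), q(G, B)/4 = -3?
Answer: 588*√5 ≈ 1314.8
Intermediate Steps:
q(G, B) = -12 (q(G, B) = 4*(-3) = -12)
y = 20 (y = -4*(-1 - 4) = -4*(-5) = 20)
v(c) = -1 (v(c) = -9 + 8 = -1)
L(C) = 0 (L(C) = -(C - C)/4 = -¼*0 = 0)
D(z) = √z (D(z) = √(z + 0) = √z)
s(w, g) = √g
s(v(-2), y)*294 = √20*294 = (2*√5)*294 = 588*√5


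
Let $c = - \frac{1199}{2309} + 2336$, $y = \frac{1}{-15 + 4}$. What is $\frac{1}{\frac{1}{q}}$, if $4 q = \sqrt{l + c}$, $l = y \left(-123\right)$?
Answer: $\frac{\sqrt{1513853599918}}{101596} \approx 12.111$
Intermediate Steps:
$y = - \frac{1}{11}$ ($y = \frac{1}{-11} = - \frac{1}{11} \approx -0.090909$)
$c = \frac{5392625}{2309}$ ($c = \left(-1199\right) \frac{1}{2309} + 2336 = - \frac{1199}{2309} + 2336 = \frac{5392625}{2309} \approx 2335.5$)
$l = \frac{123}{11}$ ($l = \left(- \frac{1}{11}\right) \left(-123\right) = \frac{123}{11} \approx 11.182$)
$q = \frac{\sqrt{1513853599918}}{101596}$ ($q = \frac{\sqrt{\frac{123}{11} + \frac{5392625}{2309}}}{4} = \frac{\sqrt{\frac{59602882}{25399}}}{4} = \frac{\frac{1}{25399} \sqrt{1513853599918}}{4} = \frac{\sqrt{1513853599918}}{101596} \approx 12.111$)
$\frac{1}{\frac{1}{q}} = \frac{1}{\frac{1}{\frac{1}{101596} \sqrt{1513853599918}}} = \frac{1}{\frac{2}{29801441} \sqrt{1513853599918}} = \frac{\sqrt{1513853599918}}{101596}$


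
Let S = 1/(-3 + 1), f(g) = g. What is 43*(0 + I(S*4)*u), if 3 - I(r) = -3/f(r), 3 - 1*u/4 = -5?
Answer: 2064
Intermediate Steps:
u = 32 (u = 12 - 4*(-5) = 12 + 20 = 32)
S = -½ (S = 1/(-2) = -½ ≈ -0.50000)
I(r) = 3 + 3/r (I(r) = 3 - (-3)/r = 3 + 3/r)
43*(0 + I(S*4)*u) = 43*(0 + (3 + 3/((-½*4)))*32) = 43*(0 + (3 + 3/(-2))*32) = 43*(0 + (3 + 3*(-½))*32) = 43*(0 + (3 - 3/2)*32) = 43*(0 + (3/2)*32) = 43*(0 + 48) = 43*48 = 2064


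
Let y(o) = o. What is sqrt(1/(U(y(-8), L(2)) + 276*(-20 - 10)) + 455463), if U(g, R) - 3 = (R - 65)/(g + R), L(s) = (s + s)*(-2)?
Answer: sqrt(7979212971697159)/132359 ≈ 674.88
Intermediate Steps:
L(s) = -4*s (L(s) = (2*s)*(-2) = -4*s)
U(g, R) = 3 + (-65 + R)/(R + g) (U(g, R) = 3 + (R - 65)/(g + R) = 3 + (-65 + R)/(R + g))
sqrt(1/(U(y(-8), L(2)) + 276*(-20 - 10)) + 455463) = sqrt(1/((-65 + 3*(-8) + 4*(-4*2))/(-4*2 - 8) + 276*(-20 - 10)) + 455463) = sqrt(1/((-65 - 24 + 4*(-8))/(-8 - 8) + 276*(-30)) + 455463) = sqrt(1/((-65 - 24 - 32)/(-16) - 8280) + 455463) = sqrt(1/(-1/16*(-121) - 8280) + 455463) = sqrt(1/(121/16 - 8280) + 455463) = sqrt(1/(-132359/16) + 455463) = sqrt(-16/132359 + 455463) = sqrt(60284627201/132359) = sqrt(7979212971697159)/132359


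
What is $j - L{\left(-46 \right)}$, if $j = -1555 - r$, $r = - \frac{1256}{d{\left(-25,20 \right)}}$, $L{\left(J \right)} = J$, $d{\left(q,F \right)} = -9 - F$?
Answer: $- \frac{45017}{29} \approx -1552.3$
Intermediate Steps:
$r = \frac{1256}{29}$ ($r = - \frac{1256}{-9 - 20} = - \frac{1256}{-29} = \left(-1256\right) \left(- \frac{1}{29}\right) = \frac{1256}{29} \approx 43.31$)
$j = - \frac{46351}{29}$ ($j = -1555 - \frac{1256}{29} = - \frac{46351}{29} \approx -1598.3$)
$j - L{\left(-46 \right)} = - \frac{46351}{29} - -46 = - \frac{46351}{29} + 46 = - \frac{45017}{29}$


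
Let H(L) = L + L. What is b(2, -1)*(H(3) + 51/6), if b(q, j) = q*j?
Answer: -29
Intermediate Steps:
H(L) = 2*L
b(q, j) = j*q
b(2, -1)*(H(3) + 51/6) = (-1*2)*(2*3 + 51/6) = -2*(6 + 51*(⅙)) = -2*(6 + 17/2) = -2*29/2 = -29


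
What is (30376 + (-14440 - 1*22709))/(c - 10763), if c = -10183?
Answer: 6773/20946 ≈ 0.32336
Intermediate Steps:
(30376 + (-14440 - 1*22709))/(c - 10763) = (30376 + (-14440 - 1*22709))/(-10183 - 10763) = (30376 + (-14440 - 22709))/(-20946) = (30376 - 37149)*(-1/20946) = -6773*(-1/20946) = 6773/20946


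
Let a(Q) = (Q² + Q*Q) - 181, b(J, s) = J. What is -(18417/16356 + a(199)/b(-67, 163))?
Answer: 430411179/365284 ≈ 1178.3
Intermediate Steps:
a(Q) = -181 + 2*Q² (a(Q) = (Q² + Q²) - 181 = 2*Q² - 181 = -181 + 2*Q²)
-(18417/16356 + a(199)/b(-67, 163)) = -(18417/16356 + (-181 + 2*199²)/(-67)) = -(18417*(1/16356) + (-181 + 2*39601)*(-1/67)) = -(6139/5452 + (-181 + 79202)*(-1/67)) = -(6139/5452 + 79021*(-1/67)) = -(6139/5452 - 79021/67) = -1*(-430411179/365284) = 430411179/365284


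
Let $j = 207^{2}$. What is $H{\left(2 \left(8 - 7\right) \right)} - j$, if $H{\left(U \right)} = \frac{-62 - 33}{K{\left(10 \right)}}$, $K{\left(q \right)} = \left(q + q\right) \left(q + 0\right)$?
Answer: $- \frac{1713979}{40} \approx -42850.0$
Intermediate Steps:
$K{\left(q \right)} = 2 q^{2}$ ($K{\left(q \right)} = 2 q q = 2 q^{2}$)
$j = 42849$
$H{\left(U \right)} = - \frac{19}{40}$ ($H{\left(U \right)} = \frac{-62 - 33}{2 \cdot 10^{2}} = \frac{-62 - 33}{2 \cdot 100} = - \frac{95}{200} = \left(-95\right) \frac{1}{200} = - \frac{19}{40}$)
$H{\left(2 \left(8 - 7\right) \right)} - j = - \frac{19}{40} - 42849 = - \frac{1713979}{40}$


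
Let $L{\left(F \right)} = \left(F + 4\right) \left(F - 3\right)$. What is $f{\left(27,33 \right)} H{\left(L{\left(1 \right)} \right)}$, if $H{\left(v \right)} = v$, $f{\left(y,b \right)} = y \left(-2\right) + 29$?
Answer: $250$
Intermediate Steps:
$f{\left(y,b \right)} = 29 - 2 y$ ($f{\left(y,b \right)} = - 2 y + 29 = 29 - 2 y$)
$L{\left(F \right)} = \left(-3 + F\right) \left(4 + F\right)$ ($L{\left(F \right)} = \left(4 + F\right) \left(-3 + F\right) = \left(-3 + F\right) \left(4 + F\right)$)
$f{\left(27,33 \right)} H{\left(L{\left(1 \right)} \right)} = \left(29 - 54\right) \left(-12 + 1 + 1^{2}\right) = \left(29 - 54\right) \left(-12 + 1 + 1\right) = \left(-25\right) \left(-10\right) = 250$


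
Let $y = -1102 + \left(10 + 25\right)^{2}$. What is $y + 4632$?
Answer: $4755$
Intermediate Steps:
$y = 123$ ($y = -1102 + 35^{2} = -1102 + 1225 = 123$)
$y + 4632 = 123 + 4632 = 4755$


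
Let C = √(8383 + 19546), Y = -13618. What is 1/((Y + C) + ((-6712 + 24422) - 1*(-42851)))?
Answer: 46943/2203617320 - √27929/2203617320 ≈ 2.1227e-5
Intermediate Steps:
C = √27929 ≈ 167.12
1/((Y + C) + ((-6712 + 24422) - 1*(-42851))) = 1/((-13618 + √27929) + ((-6712 + 24422) - 1*(-42851))) = 1/((-13618 + √27929) + (17710 + 42851)) = 1/((-13618 + √27929) + 60561) = 1/(46943 + √27929)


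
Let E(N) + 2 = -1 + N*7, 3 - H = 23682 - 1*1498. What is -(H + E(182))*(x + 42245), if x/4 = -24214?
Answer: -1141916010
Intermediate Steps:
x = -96856 (x = 4*(-24214) = -96856)
H = -22181 (H = 3 - (23682 - 1*1498) = 3 - (23682 - 1498) = 3 - 1*22184 = 3 - 22184 = -22181)
E(N) = -3 + 7*N (E(N) = -2 + (-1 + N*7) = -2 + (-1 + 7*N) = -3 + 7*N)
-(H + E(182))*(x + 42245) = -(-22181 + (-3 + 7*182))*(-96856 + 42245) = -(-22181 + (-3 + 1274))*(-54611) = -(-22181 + 1271)*(-54611) = -(-20910)*(-54611) = -1*1141916010 = -1141916010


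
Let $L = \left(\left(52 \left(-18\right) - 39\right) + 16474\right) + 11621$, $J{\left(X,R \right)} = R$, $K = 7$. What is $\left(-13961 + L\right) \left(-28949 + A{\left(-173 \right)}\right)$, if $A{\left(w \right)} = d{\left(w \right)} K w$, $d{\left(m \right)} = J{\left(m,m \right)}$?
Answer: $2375910086$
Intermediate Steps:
$d{\left(m \right)} = m$
$L = 27120$ ($L = \left(\left(-936 - 39\right) + 16474\right) + 11621 = \left(-975 + 16474\right) + 11621 = 15499 + 11621 = 27120$)
$A{\left(w \right)} = 7 w^{2}$ ($A{\left(w \right)} = w 7 w = 7 w w = 7 w^{2}$)
$\left(-13961 + L\right) \left(-28949 + A{\left(-173 \right)}\right) = \left(-13961 + 27120\right) \left(-28949 + 7 \left(-173\right)^{2}\right) = 13159 \left(-28949 + 7 \cdot 29929\right) = 13159 \left(-28949 + 209503\right) = 13159 \cdot 180554 = 2375910086$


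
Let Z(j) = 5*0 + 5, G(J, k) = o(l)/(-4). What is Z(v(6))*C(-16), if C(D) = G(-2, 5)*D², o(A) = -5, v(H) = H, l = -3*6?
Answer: 1600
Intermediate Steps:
l = -18
G(J, k) = 5/4 (G(J, k) = -5/(-4) = -5*(-¼) = 5/4)
Z(j) = 5 (Z(j) = 0 + 5 = 5)
C(D) = 5*D²/4
Z(v(6))*C(-16) = 5*((5/4)*(-16)²) = 5*((5/4)*256) = 5*320 = 1600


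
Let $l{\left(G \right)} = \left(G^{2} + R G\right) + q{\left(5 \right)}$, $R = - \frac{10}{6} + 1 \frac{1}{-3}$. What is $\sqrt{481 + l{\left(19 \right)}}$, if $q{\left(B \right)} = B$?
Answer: $\sqrt{809} \approx 28.443$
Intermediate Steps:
$R = -2$ ($R = \left(-10\right) \frac{1}{6} + 1 \left(- \frac{1}{3}\right) = - \frac{5}{3} - \frac{1}{3} = -2$)
$l{\left(G \right)} = 5 + G^{2} - 2 G$ ($l{\left(G \right)} = \left(G^{2} - 2 G\right) + 5 = 5 + G^{2} - 2 G$)
$\sqrt{481 + l{\left(19 \right)}} = \sqrt{481 + \left(5 + 19^{2} - 38\right)} = \sqrt{481 + \left(5 + 361 - 38\right)} = \sqrt{481 + 328} = \sqrt{809}$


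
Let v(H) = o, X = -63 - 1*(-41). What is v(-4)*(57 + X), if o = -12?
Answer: -420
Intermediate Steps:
X = -22 (X = -63 + 41 = -22)
v(H) = -12
v(-4)*(57 + X) = -12*(57 - 22) = -12*35 = -420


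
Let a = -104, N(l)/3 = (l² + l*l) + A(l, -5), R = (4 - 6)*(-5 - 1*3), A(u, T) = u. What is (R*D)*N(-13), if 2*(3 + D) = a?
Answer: -858000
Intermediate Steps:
R = 16 (R = -2*(-5 - 3) = -2*(-8) = 16)
N(l) = 3*l + 6*l² (N(l) = 3*((l² + l*l) + l) = 3*((l² + l²) + l) = 3*(2*l² + l) = 3*(l + 2*l²) = 3*l + 6*l²)
D = -55 (D = -3 + (½)*(-104) = -3 - 52 = -55)
(R*D)*N(-13) = (16*(-55))*(3*(-13)*(1 + 2*(-13))) = -2640*(-13)*(1 - 26) = -2640*(-13)*(-25) = -880*975 = -858000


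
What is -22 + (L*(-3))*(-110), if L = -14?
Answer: -4642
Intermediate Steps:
-22 + (L*(-3))*(-110) = -22 - 14*(-3)*(-110) = -22 + 42*(-110) = -22 - 4620 = -4642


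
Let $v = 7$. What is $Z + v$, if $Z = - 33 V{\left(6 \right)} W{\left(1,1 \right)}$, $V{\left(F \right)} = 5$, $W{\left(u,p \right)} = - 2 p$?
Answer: $337$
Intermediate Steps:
$Z = 330$ ($Z = \left(-33\right) 5 \left(\left(-2\right) 1\right) = \left(-165\right) \left(-2\right) = 330$)
$Z + v = 330 + 7 = 337$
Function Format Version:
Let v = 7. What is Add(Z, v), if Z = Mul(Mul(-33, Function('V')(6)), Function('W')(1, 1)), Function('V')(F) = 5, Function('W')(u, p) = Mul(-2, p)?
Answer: 337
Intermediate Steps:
Z = 330 (Z = Mul(Mul(-33, 5), Mul(-2, 1)) = Mul(-165, -2) = 330)
Add(Z, v) = Add(330, 7) = 337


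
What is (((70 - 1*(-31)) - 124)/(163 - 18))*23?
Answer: -529/145 ≈ -3.6483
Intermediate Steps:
(((70 - 1*(-31)) - 124)/(163 - 18))*23 = (((70 + 31) - 124)/145)*23 = ((101 - 124)*(1/145))*23 = -23*1/145*23 = -23/145*23 = -529/145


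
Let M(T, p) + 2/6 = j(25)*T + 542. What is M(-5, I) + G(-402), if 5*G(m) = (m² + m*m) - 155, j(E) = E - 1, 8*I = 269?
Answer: 975484/15 ≈ 65032.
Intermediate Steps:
I = 269/8 (I = (⅛)*269 = 269/8 ≈ 33.625)
j(E) = -1 + E
G(m) = -31 + 2*m²/5 (G(m) = ((m² + m*m) - 155)/5 = ((m² + m²) - 155)/5 = (2*m² - 155)/5 = (-155 + 2*m²)/5 = -31 + 2*m²/5)
M(T, p) = 1625/3 + 24*T (M(T, p) = -⅓ + ((-1 + 25)*T + 542) = -⅓ + (24*T + 542) = -⅓ + (542 + 24*T) = 1625/3 + 24*T)
M(-5, I) + G(-402) = (1625/3 + 24*(-5)) + (-31 + (⅖)*(-402)²) = (1625/3 - 120) + (-31 + (⅖)*161604) = 1265/3 + (-31 + 323208/5) = 1265/3 + 323053/5 = 975484/15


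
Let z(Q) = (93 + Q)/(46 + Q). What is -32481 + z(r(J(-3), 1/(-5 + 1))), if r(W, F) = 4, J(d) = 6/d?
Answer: -1623953/50 ≈ -32479.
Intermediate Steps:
z(Q) = (93 + Q)/(46 + Q)
-32481 + z(r(J(-3), 1/(-5 + 1))) = -32481 + (93 + 4)/(46 + 4) = -32481 + 97/50 = -1623953/50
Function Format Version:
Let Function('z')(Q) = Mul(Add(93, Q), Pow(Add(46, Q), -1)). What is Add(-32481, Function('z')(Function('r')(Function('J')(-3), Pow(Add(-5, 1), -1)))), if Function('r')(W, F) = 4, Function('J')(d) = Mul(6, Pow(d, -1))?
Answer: Rational(-1623953, 50) ≈ -32479.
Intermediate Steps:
Function('z')(Q) = Mul(Pow(Add(46, Q), -1), Add(93, Q))
Add(-32481, Function('z')(Function('r')(Function('J')(-3), Pow(Add(-5, 1), -1)))) = Add(-32481, Mul(Pow(Add(46, 4), -1), Add(93, 4))) = Add(-32481, Mul(Pow(50, -1), 97)) = Add(-32481, Mul(Rational(1, 50), 97)) = Add(-32481, Rational(97, 50)) = Rational(-1623953, 50)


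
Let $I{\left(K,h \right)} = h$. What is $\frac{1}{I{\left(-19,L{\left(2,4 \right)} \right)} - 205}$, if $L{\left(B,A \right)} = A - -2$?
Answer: $- \frac{1}{199} \approx -0.0050251$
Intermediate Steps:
$L{\left(B,A \right)} = 2 + A$ ($L{\left(B,A \right)} = A + 2 = 2 + A$)
$\frac{1}{I{\left(-19,L{\left(2,4 \right)} \right)} - 205} = \frac{1}{\left(2 + 4\right) - 205} = \frac{1}{6 - 205} = \frac{1}{-199} = - \frac{1}{199}$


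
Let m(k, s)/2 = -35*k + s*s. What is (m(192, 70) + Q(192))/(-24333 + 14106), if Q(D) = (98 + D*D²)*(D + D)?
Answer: -2717942984/10227 ≈ -2.6576e+5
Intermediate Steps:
m(k, s) = -70*k + 2*s² (m(k, s) = 2*(-35*k + s*s) = 2*(-35*k + s²) = 2*(s² - 35*k) = -70*k + 2*s²)
Q(D) = 2*D*(98 + D³) (Q(D) = (98 + D³)*(2*D) = 2*D*(98 + D³))
(m(192, 70) + Q(192))/(-24333 + 14106) = ((-70*192 + 2*70²) + 2*192*(98 + 192³))/(-24333 + 14106) = ((-13440 + 2*4900) + 2*192*(98 + 7077888))/(-10227) = ((-13440 + 9800) + 2*192*7077986)*(-1/10227) = (-3640 + 2717946624)*(-1/10227) = 2717942984*(-1/10227) = -2717942984/10227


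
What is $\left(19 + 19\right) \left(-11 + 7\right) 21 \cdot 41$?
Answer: $-130872$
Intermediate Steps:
$\left(19 + 19\right) \left(-11 + 7\right) 21 \cdot 41 = 38 \left(-4\right) 21 \cdot 41 = \left(-152\right) 21 \cdot 41 = \left(-3192\right) 41 = -130872$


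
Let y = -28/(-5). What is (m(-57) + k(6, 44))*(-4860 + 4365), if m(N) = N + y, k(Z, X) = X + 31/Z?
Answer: 2211/2 ≈ 1105.5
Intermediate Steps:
y = 28/5 (y = -28*(-⅕) = 28/5 ≈ 5.6000)
m(N) = 28/5 + N (m(N) = N + 28/5 = 28/5 + N)
(m(-57) + k(6, 44))*(-4860 + 4365) = ((28/5 - 57) + (44 + 31/6))*(-4860 + 4365) = (-257/5 + (44 + 31*(⅙)))*(-495) = (-257/5 + (44 + 31/6))*(-495) = (-257/5 + 295/6)*(-495) = -67/30*(-495) = 2211/2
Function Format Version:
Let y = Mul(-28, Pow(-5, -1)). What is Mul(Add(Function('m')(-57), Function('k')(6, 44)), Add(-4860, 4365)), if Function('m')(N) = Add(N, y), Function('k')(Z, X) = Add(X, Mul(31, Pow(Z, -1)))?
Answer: Rational(2211, 2) ≈ 1105.5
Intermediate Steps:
y = Rational(28, 5) (y = Mul(-28, Rational(-1, 5)) = Rational(28, 5) ≈ 5.6000)
Function('m')(N) = Add(Rational(28, 5), N) (Function('m')(N) = Add(N, Rational(28, 5)) = Add(Rational(28, 5), N))
Mul(Add(Function('m')(-57), Function('k')(6, 44)), Add(-4860, 4365)) = Mul(Add(Add(Rational(28, 5), -57), Add(44, Mul(31, Pow(6, -1)))), Add(-4860, 4365)) = Mul(Add(Rational(-257, 5), Add(44, Mul(31, Rational(1, 6)))), -495) = Mul(Add(Rational(-257, 5), Add(44, Rational(31, 6))), -495) = Mul(Add(Rational(-257, 5), Rational(295, 6)), -495) = Mul(Rational(-67, 30), -495) = Rational(2211, 2)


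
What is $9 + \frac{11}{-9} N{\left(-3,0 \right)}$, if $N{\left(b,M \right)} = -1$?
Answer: $\frac{92}{9} \approx 10.222$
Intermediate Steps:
$9 + \frac{11}{-9} N{\left(-3,0 \right)} = 9 + \frac{11}{-9} \left(-1\right) = 9 + 11 \left(- \frac{1}{9}\right) \left(-1\right) = 9 - - \frac{11}{9} = 9 + \frac{11}{9} = \frac{92}{9}$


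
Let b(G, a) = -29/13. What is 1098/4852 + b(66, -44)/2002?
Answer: 3554480/15784769 ≈ 0.22518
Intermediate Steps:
b(G, a) = -29/13 (b(G, a) = -29*1/13 = -29/13)
1098/4852 + b(66, -44)/2002 = 1098/4852 - 29/13/2002 = 1098*(1/4852) - 29/13*1/2002 = 549/2426 - 29/26026 = 3554480/15784769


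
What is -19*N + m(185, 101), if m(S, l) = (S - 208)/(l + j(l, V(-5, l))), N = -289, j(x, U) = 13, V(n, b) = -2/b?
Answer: 625951/114 ≈ 5490.8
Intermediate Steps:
m(S, l) = (-208 + S)/(13 + l) (m(S, l) = (S - 208)/(l + 13) = (-208 + S)/(13 + l))
-19*N + m(185, 101) = -19*(-289) + (-208 + 185)/(13 + 101) = 5491 - 23/114 = 625951/114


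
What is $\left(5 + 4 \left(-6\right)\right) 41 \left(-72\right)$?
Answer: $56088$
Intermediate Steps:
$\left(5 + 4 \left(-6\right)\right) 41 \left(-72\right) = \left(5 - 24\right) 41 \left(-72\right) = \left(-19\right) 41 \left(-72\right) = \left(-779\right) \left(-72\right) = 56088$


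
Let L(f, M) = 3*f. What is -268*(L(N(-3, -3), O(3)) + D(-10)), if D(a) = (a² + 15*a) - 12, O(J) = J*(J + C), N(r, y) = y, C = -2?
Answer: 19028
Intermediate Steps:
O(J) = J*(-2 + J) (O(J) = J*(J - 2) = J*(-2 + J))
D(a) = -12 + a² + 15*a
-268*(L(N(-3, -3), O(3)) + D(-10)) = -268*(3*(-3) + (-12 + (-10)² + 15*(-10))) = -268*(-9 + (-12 + 100 - 150)) = -268*(-9 - 62) = -268*(-71) = 19028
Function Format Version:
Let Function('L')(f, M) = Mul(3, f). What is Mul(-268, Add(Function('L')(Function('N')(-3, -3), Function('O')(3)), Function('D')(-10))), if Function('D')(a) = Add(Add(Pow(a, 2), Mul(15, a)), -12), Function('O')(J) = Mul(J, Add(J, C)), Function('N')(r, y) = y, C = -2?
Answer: 19028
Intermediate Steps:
Function('O')(J) = Mul(J, Add(-2, J)) (Function('O')(J) = Mul(J, Add(J, -2)) = Mul(J, Add(-2, J)))
Function('D')(a) = Add(-12, Pow(a, 2), Mul(15, a))
Mul(-268, Add(Function('L')(Function('N')(-3, -3), Function('O')(3)), Function('D')(-10))) = Mul(-268, Add(Mul(3, -3), Add(-12, Pow(-10, 2), Mul(15, -10)))) = Mul(-268, Add(-9, Add(-12, 100, -150))) = Mul(-268, Add(-9, -62)) = Mul(-268, -71) = 19028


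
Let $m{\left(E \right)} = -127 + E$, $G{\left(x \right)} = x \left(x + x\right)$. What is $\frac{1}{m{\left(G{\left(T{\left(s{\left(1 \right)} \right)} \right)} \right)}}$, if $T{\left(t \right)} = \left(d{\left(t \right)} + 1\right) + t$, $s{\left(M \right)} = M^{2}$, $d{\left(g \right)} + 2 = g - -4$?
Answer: $- \frac{1}{77} \approx -0.012987$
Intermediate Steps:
$d{\left(g \right)} = 2 + g$ ($d{\left(g \right)} = -2 + \left(g - -4\right) = -2 + \left(g + 4\right) = -2 + \left(4 + g\right) = 2 + g$)
$T{\left(t \right)} = 3 + 2 t$ ($T{\left(t \right)} = \left(\left(2 + t\right) + 1\right) + t = \left(3 + t\right) + t = 3 + 2 t$)
$G{\left(x \right)} = 2 x^{2}$ ($G{\left(x \right)} = x 2 x = 2 x^{2}$)
$\frac{1}{m{\left(G{\left(T{\left(s{\left(1 \right)} \right)} \right)} \right)}} = \frac{1}{-127 + 2 \left(3 + 2 \cdot 1^{2}\right)^{2}} = \frac{1}{-127 + 2 \left(3 + 2 \cdot 1\right)^{2}} = \frac{1}{-127 + 2 \left(3 + 2\right)^{2}} = \frac{1}{-127 + 2 \cdot 5^{2}} = \frac{1}{-127 + 2 \cdot 25} = \frac{1}{-127 + 50} = \frac{1}{-77} = - \frac{1}{77}$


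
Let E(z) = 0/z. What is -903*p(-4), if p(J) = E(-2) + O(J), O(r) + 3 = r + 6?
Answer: 903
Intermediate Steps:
E(z) = 0
O(r) = 3 + r (O(r) = -3 + (r + 6) = -3 + (6 + r) = 3 + r)
p(J) = 3 + J (p(J) = 0 + (3 + J) = 3 + J)
-903*p(-4) = -903*(3 - 4) = -903*(-1) = 903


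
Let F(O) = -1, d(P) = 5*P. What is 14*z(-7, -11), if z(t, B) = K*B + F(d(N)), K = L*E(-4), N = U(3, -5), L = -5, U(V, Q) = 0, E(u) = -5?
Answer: -3864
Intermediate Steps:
N = 0
K = 25 (K = -5*(-5) = 25)
z(t, B) = -1 + 25*B (z(t, B) = 25*B - 1 = -1 + 25*B)
14*z(-7, -11) = 14*(-1 + 25*(-11)) = 14*(-1 - 275) = 14*(-276) = -3864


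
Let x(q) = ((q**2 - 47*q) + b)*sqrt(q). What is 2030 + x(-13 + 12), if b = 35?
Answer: 2030 + 83*I ≈ 2030.0 + 83.0*I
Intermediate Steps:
x(q) = sqrt(q)*(35 + q**2 - 47*q) (x(q) = ((q**2 - 47*q) + 35)*sqrt(q) = (35 + q**2 - 47*q)*sqrt(q) = sqrt(q)*(35 + q**2 - 47*q))
2030 + x(-13 + 12) = 2030 + sqrt(-13 + 12)*(35 + (-13 + 12)**2 - 47*(-13 + 12)) = 2030 + sqrt(-1)*(35 + (-1)**2 - 47*(-1)) = 2030 + I*(35 + 1 + 47) = 2030 + I*83 = 2030 + 83*I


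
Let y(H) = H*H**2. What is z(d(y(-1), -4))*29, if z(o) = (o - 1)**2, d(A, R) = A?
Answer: 116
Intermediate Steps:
y(H) = H**3
z(o) = (-1 + o)**2
z(d(y(-1), -4))*29 = (-1 + (-1)**3)**2*29 = (-1 - 1)**2*29 = (-2)**2*29 = 4*29 = 116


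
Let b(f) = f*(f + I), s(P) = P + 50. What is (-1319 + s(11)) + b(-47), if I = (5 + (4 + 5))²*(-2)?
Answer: 19375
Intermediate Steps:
s(P) = 50 + P
I = -392 (I = (5 + 9)²*(-2) = 14²*(-2) = 196*(-2) = -392)
b(f) = f*(-392 + f) (b(f) = f*(f - 392) = f*(-392 + f))
(-1319 + s(11)) + b(-47) = (-1319 + (50 + 11)) - 47*(-392 - 47) = (-1319 + 61) - 47*(-439) = -1258 + 20633 = 19375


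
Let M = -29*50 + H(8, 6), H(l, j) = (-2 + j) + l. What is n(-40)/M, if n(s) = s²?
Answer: -800/719 ≈ -1.1127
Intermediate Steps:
H(l, j) = -2 + j + l
M = -1438 (M = -29*50 + (-2 + 6 + 8) = -1450 + 12 = -1438)
n(-40)/M = (-40)²/(-1438) = 1600*(-1/1438) = -800/719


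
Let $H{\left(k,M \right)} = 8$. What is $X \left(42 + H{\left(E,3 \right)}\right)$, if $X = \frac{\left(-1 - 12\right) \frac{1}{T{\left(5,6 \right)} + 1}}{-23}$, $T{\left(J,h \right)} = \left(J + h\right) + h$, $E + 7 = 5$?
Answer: $\frac{325}{207} \approx 1.57$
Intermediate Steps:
$E = -2$ ($E = -7 + 5 = -2$)
$T{\left(J,h \right)} = J + 2 h$
$X = \frac{13}{414}$ ($X = \frac{\left(-1 - 12\right) \frac{1}{\left(5 + 2 \cdot 6\right) + 1}}{-23} = - \frac{13}{\left(5 + 12\right) + 1} \left(- \frac{1}{23}\right) = - \frac{13}{17 + 1} \left(- \frac{1}{23}\right) = - \frac{13}{18} \left(- \frac{1}{23}\right) = \left(-13\right) \frac{1}{18} \left(- \frac{1}{23}\right) = \left(- \frac{13}{18}\right) \left(- \frac{1}{23}\right) = \frac{13}{414} \approx 0.031401$)
$X \left(42 + H{\left(E,3 \right)}\right) = \frac{13 \left(42 + 8\right)}{414} = \frac{13}{414} \cdot 50 = \frac{325}{207}$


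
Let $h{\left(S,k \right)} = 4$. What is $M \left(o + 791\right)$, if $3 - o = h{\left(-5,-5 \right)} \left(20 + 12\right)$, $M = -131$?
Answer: $-87246$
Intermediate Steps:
$o = -125$ ($o = 3 - 4 \left(20 + 12\right) = 3 - 4 \cdot 32 = 3 - 128 = -125$)
$M \left(o + 791\right) = - 131 \left(-125 + 791\right) = \left(-131\right) 666 = -87246$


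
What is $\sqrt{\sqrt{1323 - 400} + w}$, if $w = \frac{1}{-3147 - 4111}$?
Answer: $\frac{\sqrt{-7258 + 52678564 \sqrt{923}}}{7258} \approx 5.5119$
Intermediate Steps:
$w = - \frac{1}{7258}$ ($w = \frac{1}{-3147 - 4111} = \frac{1}{-7258} = - \frac{1}{7258} \approx -0.00013778$)
$\sqrt{\sqrt{1323 - 400} + w} = \sqrt{\sqrt{1323 - 400} - \frac{1}{7258}} = \sqrt{\sqrt{923} - \frac{1}{7258}} = \sqrt{- \frac{1}{7258} + \sqrt{923}}$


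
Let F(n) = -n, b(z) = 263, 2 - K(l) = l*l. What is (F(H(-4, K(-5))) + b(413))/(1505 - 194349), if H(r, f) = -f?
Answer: -60/48211 ≈ -0.0012445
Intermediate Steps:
K(l) = 2 - l**2 (K(l) = 2 - l*l = 2 - l**2)
(F(H(-4, K(-5))) + b(413))/(1505 - 194349) = (-(-1)*(2 - 1*(-5)**2) + 263)/(1505 - 194349) = (-(-1)*(2 - 1*25) + 263)/(-192844) = (-(-1)*(2 - 25) + 263)*(-1/192844) = (-(-1)*(-23) + 263)*(-1/192844) = (-1*23 + 263)*(-1/192844) = (-23 + 263)*(-1/192844) = 240*(-1/192844) = -60/48211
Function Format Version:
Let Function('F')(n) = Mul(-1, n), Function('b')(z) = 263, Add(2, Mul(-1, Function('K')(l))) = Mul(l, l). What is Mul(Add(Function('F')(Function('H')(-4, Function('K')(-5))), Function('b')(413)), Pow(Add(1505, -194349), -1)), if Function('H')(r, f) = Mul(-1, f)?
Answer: Rational(-60, 48211) ≈ -0.0012445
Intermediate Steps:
Function('K')(l) = Add(2, Mul(-1, Pow(l, 2))) (Function('K')(l) = Add(2, Mul(-1, Mul(l, l))) = Add(2, Mul(-1, Pow(l, 2))))
Mul(Add(Function('F')(Function('H')(-4, Function('K')(-5))), Function('b')(413)), Pow(Add(1505, -194349), -1)) = Mul(Add(Mul(-1, Mul(-1, Add(2, Mul(-1, Pow(-5, 2))))), 263), Pow(Add(1505, -194349), -1)) = Mul(Add(Mul(-1, Mul(-1, Add(2, Mul(-1, 25)))), 263), Pow(-192844, -1)) = Mul(Add(Mul(-1, Mul(-1, Add(2, -25))), 263), Rational(-1, 192844)) = Mul(Add(Mul(-1, Mul(-1, -23)), 263), Rational(-1, 192844)) = Mul(Add(Mul(-1, 23), 263), Rational(-1, 192844)) = Mul(Add(-23, 263), Rational(-1, 192844)) = Mul(240, Rational(-1, 192844)) = Rational(-60, 48211)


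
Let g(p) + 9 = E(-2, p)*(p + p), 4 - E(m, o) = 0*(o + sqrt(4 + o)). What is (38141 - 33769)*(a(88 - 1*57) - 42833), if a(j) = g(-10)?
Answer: -187654984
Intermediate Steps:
E(m, o) = 4 (E(m, o) = 4 - 0*(o + sqrt(4 + o)) = 4 - 1*0 = 4 + 0 = 4)
g(p) = -9 + 8*p (g(p) = -9 + 4*(p + p) = -9 + 4*(2*p) = -9 + 8*p)
a(j) = -89 (a(j) = -9 + 8*(-10) = -9 - 80 = -89)
(38141 - 33769)*(a(88 - 1*57) - 42833) = (38141 - 33769)*(-89 - 42833) = 4372*(-42922) = -187654984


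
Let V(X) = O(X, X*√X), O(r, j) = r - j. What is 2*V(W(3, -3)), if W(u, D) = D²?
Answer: -36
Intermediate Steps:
V(X) = X - X^(3/2) (V(X) = X - X*√X = X - X^(3/2))
2*V(W(3, -3)) = 2*((-3)² - ((-3)²)^(3/2)) = 2*(9 - 9^(3/2)) = 2*(9 - 1*27) = 2*(9 - 27) = 2*(-18) = -36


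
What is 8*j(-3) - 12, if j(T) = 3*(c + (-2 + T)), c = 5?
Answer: -12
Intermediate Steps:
j(T) = 9 + 3*T (j(T) = 3*(5 + (-2 + T)) = 3*(3 + T) = 9 + 3*T)
8*j(-3) - 12 = 8*(9 + 3*(-3)) - 12 = 8*(9 - 9) - 12 = 8*0 - 12 = 0 - 12 = -12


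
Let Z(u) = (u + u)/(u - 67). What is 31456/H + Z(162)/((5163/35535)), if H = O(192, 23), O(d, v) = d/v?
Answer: 743897027/196194 ≈ 3791.6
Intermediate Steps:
H = 192/23 ≈ 8.3478
Z(u) = 2*u/(-67 + u) (Z(u) = (2*u)/(-67 + u) = 2*u/(-67 + u))
31456/H + Z(162)/((5163/35535)) = 31456/(192/23) + (2*162/(-67 + 162))/((5163/35535)) = 31456*(23/192) + (2*162/95)/((5163*(1/35535))) = 22609/6 + (2*162*(1/95))/(1721/11845) = 22609/6 + (324/95)*(11845/1721) = 22609/6 + 767556/32699 = 743897027/196194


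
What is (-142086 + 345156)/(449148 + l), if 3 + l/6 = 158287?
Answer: 4835/33306 ≈ 0.14517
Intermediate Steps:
l = 949704 (l = -18 + 6*158287 = -18 + 949722 = 949704)
(-142086 + 345156)/(449148 + l) = (-142086 + 345156)/(449148 + 949704) = 203070/1398852 = 203070*(1/1398852) = 4835/33306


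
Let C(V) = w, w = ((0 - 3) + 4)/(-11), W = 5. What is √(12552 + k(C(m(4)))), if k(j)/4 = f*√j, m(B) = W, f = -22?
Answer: 2*√(3138 - 2*I*√11) ≈ 112.04 - 0.11841*I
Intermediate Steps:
m(B) = 5
w = -1/11 (w = (-3 + 4)*(-1/11) = 1*(-1/11) = -1/11 ≈ -0.090909)
C(V) = -1/11
k(j) = -88*√j (k(j) = 4*(-22*√j) = -88*√j)
√(12552 + k(C(m(4)))) = √(12552 - 8*I*√11)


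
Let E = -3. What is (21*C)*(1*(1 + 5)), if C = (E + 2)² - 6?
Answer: -630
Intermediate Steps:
C = -5 (C = (-3 + 2)² - 6 = (-1)² - 6 = 1 - 6 = -5)
(21*C)*(1*(1 + 5)) = (21*(-5))*(1*(1 + 5)) = -105*6 = -630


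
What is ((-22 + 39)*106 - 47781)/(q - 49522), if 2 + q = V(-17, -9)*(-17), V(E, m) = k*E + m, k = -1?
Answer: 45979/49660 ≈ 0.92588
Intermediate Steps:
V(E, m) = m - E (V(E, m) = -E + m = m - E)
q = -138 (q = -2 + (-9 - 1*(-17))*(-17) = -2 + (-9 + 17)*(-17) = -2 + 8*(-17) = -2 - 136 = -138)
((-22 + 39)*106 - 47781)/(q - 49522) = ((-22 + 39)*106 - 47781)/(-138 - 49522) = (17*106 - 47781)/(-49660) = (1802 - 47781)*(-1/49660) = -45979*(-1/49660) = 45979/49660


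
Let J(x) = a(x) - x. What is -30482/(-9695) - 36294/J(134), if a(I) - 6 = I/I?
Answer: 355741544/1231265 ≈ 288.92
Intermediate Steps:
a(I) = 7 (a(I) = 6 + I/I = 6 + 1 = 7)
J(x) = 7 - x
-30482/(-9695) - 36294/J(134) = -30482/(-9695) - 36294/(7 - 1*134) = -30482*(-1/9695) - 36294/(7 - 134) = 30482/9695 - 36294/(-127) = 30482/9695 - 36294*(-1/127) = 30482/9695 + 36294/127 = 355741544/1231265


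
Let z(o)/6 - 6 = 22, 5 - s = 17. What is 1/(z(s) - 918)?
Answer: -1/750 ≈ -0.0013333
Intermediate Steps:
s = -12 (s = 5 - 1*17 = 5 - 17 = -12)
z(o) = 168 (z(o) = 36 + 6*22 = 36 + 132 = 168)
1/(z(s) - 918) = 1/(168 - 918) = 1/(-750) = -1/750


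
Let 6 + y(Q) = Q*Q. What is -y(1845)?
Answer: -3404019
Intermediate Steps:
y(Q) = -6 + Q² (y(Q) = -6 + Q*Q = -6 + Q²)
-y(1845) = -(-6 + 1845²) = -(-6 + 3404025) = -1*3404019 = -3404019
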